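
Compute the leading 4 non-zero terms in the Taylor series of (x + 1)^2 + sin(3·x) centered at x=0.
-9·x^3/2 + x^2 + 5·x + 1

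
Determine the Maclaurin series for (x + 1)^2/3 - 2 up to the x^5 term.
x^2/3 + 2·x/3 - 5/3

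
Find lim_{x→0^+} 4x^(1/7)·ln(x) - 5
The product is a 0·∞ indeterminate form at x → 0⁺.
Rewrite the product as 4·ln(x) / x^(-1/7) and apply L'Hôpital, or use the standard hierarchy x^(-1/7) ≫ |ln x| as x → 0⁺.
The indeterminate product → 0, so the limit = -5.

Final answer: -5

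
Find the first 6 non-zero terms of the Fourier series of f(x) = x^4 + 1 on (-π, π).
(48 - 8·π^2)·cos(x) + (-3 + 2·π^2)·cos(2·x) + (16/27 - 8·π^2/9)·cos(3·x) + (-3/16 + π^2/2)·cos(4·x) + (48/625 - 8·π^2/25)·cos(5·x) + 1 + π^4/5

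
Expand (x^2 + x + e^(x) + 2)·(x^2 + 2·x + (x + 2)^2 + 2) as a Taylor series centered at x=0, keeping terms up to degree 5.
19·x^5/30 + 17·x^4/4 + 14·x^3 + 27·x^2 + 30·x + 18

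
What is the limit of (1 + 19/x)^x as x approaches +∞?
As x → +∞: this is the defining limit (1 + 19/x)^x → e^19.
Limit = e^(19).

Final answer: e^(19)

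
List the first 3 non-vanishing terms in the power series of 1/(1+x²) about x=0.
x^4 - x^2 + 1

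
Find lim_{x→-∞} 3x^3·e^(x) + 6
The product is a 0·∞ indeterminate form at x → -∞.
Rewrite the product as 3x^3 / e^(-x) (an ∞/∞ form) and apply L'Hôpital, or use the standard hierarchy e^(|x|) ≫ |x^3| as x → -∞.
The indeterminate product → 0, so the limit = 6.

Final answer: 6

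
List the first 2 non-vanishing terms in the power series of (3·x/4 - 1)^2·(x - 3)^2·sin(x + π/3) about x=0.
x·(9/2 - 39·√(3)/4) + 9·√(3)/2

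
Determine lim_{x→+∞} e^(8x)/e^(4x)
This is an ∞/∞ indeterminate form as x → +∞.
Rewrite e^(8x)/e^(4x) = e^((8−4)x) = e^(4x); the exponent coefficient is 4 > 0 so e^(4x) → ∞.
Limit = ∞.

Final answer: ∞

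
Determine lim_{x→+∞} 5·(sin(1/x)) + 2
Evaluate the dominant behaviour as x → +∞; each term tends to a finite value or vanishes.
Limit = 2.

Final answer: 2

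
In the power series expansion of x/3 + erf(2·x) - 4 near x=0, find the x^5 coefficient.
Expand to order 5: x/3 + erf(2·x) - 4 = 32·x^5/(5·√(π)) - 16·x^3/(3·√(π)) + x·(1/3 + 4/√(π)) - 4 + O(x^6).
The coefficient of x^5 is 32/(5·√(π)).

Final answer: 32/(5·√(π))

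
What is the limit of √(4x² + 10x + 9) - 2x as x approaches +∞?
As x → +∞: multiply by the conjugate to get (10x+9)/(√(4x²+10x+9)+2x); the denominator ~ 4x, so the limit is 10/4 = 5/2.
Limit = 5/2.

Final answer: 5/2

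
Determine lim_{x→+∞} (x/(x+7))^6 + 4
As x → +∞: x/(x+7) = 1/(1 + 7/x) → 1, and the 6th power of a limit-1 base also → 1; with the additive constant, 1 + 4 = 5.
Limit = 5.

Final answer: 5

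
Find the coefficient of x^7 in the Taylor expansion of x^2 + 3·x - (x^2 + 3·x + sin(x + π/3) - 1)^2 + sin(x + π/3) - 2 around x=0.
Expand to order 7: x^2 + 3·x - (x^2 + 3·x + sin(x + π/3) - 1)^2 + sin(x + π/3) - 2 = x^7·(-1/10080 - (-1 + √(3)/2)^2·(-√(3)/(120·(-1 + √(3)/2)^2) - 1/(5040·(-1 + √(3)/2)) + (1/(-1 + √(3)/2) - √(3)/(4·(-1 + √(3)/2)))/(120·(-1 + √(3)/2)))) + x^6·(-(-1 + √(3)/2)^2·(-√(3)/(720·(-1 + √(3)/2)) + 13/(360·(-1 + √(3)/2)^2) + √(3)·(1/(-1 + √(3)/2) - √(3)/(4·(-1 + √(3)/2)))/(24·(-1 + √(3)/2))) - √(3)/1440) + x^5·(-(-1 + √(3)/2)^2·(-(1/(-1 + √(3)/2) - √(3)/(4·(-1 + √(3)/2)))/(6·(-1 + √(3)/2)) + 1/(120·(-1 + √(3)/2)) + 7·√(3)/(48·(-1 + √(3)/2)^2)) + 1/240) + x^4·(√(3)/48 - (-1 + √(3)/2)^2·(-7/(12·(-1 + √(3)/2)^2) + √(3)/(24·(-1 + √(3)/2)) + (1/(-1 + √(3)/2) - √(3)/(4·(-1 + √(3)/2)))^2)) + x^3·(-(-1 + √(3)/2)^2·(-1/(6·(-1 + √(3)/2)) + 7·(1/(-1 + √(3)/2) - √(3)/(4·(-1 + √(3)/2)))/(-1 + √(3)/2)) - 1/12) + x^2·(-(-1 + √(3)/2)^2·(2/(-1 + √(3)/2) - √(3)/(2·(-1 + √(3)/2)) + 49/(4·(-1 + √(3)/2)^2)) - √(3)/4 + 1) + x·(21/2 - 7·√(3)/2) - 2 - (-1 + √(3)/2)^2 + √(3)/2 + O(x^8).
The coefficient of x^7 is -1/10080 - (-1 + √(3)/2)^2·(-√(3)/(120·(-1 + √(3)/2)^2) - 1/(5040·(-1 + √(3)/2)) + (1/(-1 + √(3)/2) - √(3)/(4·(-1 + √(3)/2)))/(120·(-1 + √(3)/2))).

Final answer: -1/10080 - (-1 + √(3)/2)^2·(-√(3)/(120·(-1 + √(3)/2)^2) - 1/(5040·(-1 + √(3)/2)) + (1/(-1 + √(3)/2) - √(3)/(4·(-1 + √(3)/2)))/(120·(-1 + √(3)/2)))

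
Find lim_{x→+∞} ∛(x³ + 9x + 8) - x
This is an ∞ − ∞ indeterminate form.
Multiply by (A² + AB + B²)/(A² + AB + B²) where A = ∛(x³+9x + 8), B = x to use A³ − B³ = (A−B)(A²+AB+B²); the x³ terms cancel, leaving (9x + 8)/(A²+AB+B²) with denominator ~ 3x², so the limit is 0.
Limit = 0.

Final answer: 0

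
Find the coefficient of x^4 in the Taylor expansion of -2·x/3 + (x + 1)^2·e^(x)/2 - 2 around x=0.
Expand to order 4: -2·x/3 + (x + 1)^2·e^(x)/2 - 2 = 7·x^4/16 + 13·x^3/12 + 7·x^2/4 + 5·x/6 - 3/2 + O(x^5).
The coefficient of x^4 is 7/16.

Final answer: 7/16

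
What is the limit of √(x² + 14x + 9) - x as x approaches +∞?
This is an ∞ − ∞ indeterminate form.
Multiply and divide by the conjugate √(x²+14x + 9) + x; the x² terms cancel, leaving (14x + 9)/(√(x²+14x + 9)+x) → 14/2 = 7.
Limit = 7.

Final answer: 7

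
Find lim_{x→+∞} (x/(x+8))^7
As x → +∞: x/(x+8) = 1/(1 + 8/x) → 1, and the 7th power of a limit-1 base also → 1.
Limit = 1.

Final answer: 1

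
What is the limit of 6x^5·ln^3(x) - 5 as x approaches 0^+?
The product is a 0·∞ indeterminate form at x → 0⁺.
Rewrite the product as 6·ln^3(x) / x^(-5) and apply L'Hôpital, or use the standard hierarchy x^(-5) ≫ |ln x|^3 as x → 0⁺.
The indeterminate product → 0, so the limit = -5.

Final answer: -5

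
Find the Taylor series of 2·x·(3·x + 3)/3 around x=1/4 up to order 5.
5/8 + 3·(x - 1/4) + 2·(x - 1/4)^2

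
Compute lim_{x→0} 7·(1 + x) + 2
Direct substitution at x = 0 gives 9.

Final answer: 9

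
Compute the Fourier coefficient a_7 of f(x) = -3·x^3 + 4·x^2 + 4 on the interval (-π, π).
a_7 = (1/π) ∫_{-π}^{π} f(x)·cos(7x) dx.
Evaluate the integral (use parity and integration by parts as needed): a_7 = -16/49.

Final answer: -16/49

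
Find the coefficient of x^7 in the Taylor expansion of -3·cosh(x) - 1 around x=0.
Expand to order 7: -3·cosh(x) - 1 = -x^6/240 - x^4/8 - 3·x^2/2 - 4 + O(x^8).
The coefficient of x^7 is 0.

Final answer: 0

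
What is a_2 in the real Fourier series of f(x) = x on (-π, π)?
a_2 = (1/π) ∫_{-π}^{π} f(x)·cos(2x) dx.
Evaluate the integral (use parity and integration by parts as needed): a_2 = 0.

Final answer: 0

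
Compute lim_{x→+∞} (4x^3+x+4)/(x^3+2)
This is an ∞/∞ indeterminate form as x → +∞.
Divide numerator and denominator by x^3 and let the lower-order terms vanish; the leading terms give 4/1 = 4.
Limit = 4.

Final answer: 4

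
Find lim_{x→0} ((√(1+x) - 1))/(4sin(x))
Both numerator and denominator → 0 as x → 0; this is a 0/0 indeterminate form.
Expand each to leading order near x = 0: numerator ~ x/2, denominator ~ 4·x.
The limit of the ratio is 1/8.

Final answer: 1/8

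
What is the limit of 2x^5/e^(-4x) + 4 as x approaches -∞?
The quotient is an ∞/∞ indeterminate form as x → -∞.
Compare growth rates of the dominant terms (exponentials ≫ polynomials ≫ logarithms), or apply L'Hôpital's rule; the quotient → 0.
Adding the constant: 0 + 4 = 4. Limit = 4.

Final answer: 4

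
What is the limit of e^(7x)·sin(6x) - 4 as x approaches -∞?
Evaluate the dominant behaviour as x → -∞; each term tends to a finite value or vanishes.
Limit = -4.

Final answer: -4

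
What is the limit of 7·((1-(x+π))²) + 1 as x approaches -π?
Direct substitution at x = -π gives 8.

Final answer: 8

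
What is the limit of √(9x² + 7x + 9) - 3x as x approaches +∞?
As x → +∞: multiply by the conjugate to get (7x+9)/(√(9x²+7x+9)+3x); the denominator ~ 6x, so the limit is 7/6.
Limit = 7/6.

Final answer: 7/6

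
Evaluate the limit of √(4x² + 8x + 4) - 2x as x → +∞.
As x → +∞: multiply by the conjugate to get (8x+4)/(√(4x²+8x+4)+2x); the denominator ~ 4x, so the limit is 8/4 = 2.
Limit = 2.

Final answer: 2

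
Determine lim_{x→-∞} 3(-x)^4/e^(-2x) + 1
The quotient is an ∞/∞ indeterminate form as x → -∞.
Compare growth rates of the dominant terms (exponentials ≫ polynomials ≫ logarithms), or apply L'Hôpital's rule; the quotient → 0.
Adding the constant: 0 + 1 = 1. Limit = 1.

Final answer: 1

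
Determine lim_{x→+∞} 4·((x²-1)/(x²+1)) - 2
Evaluate the dominant behaviour as x → +∞; each term tends to a finite value or vanishes.
Limit = 2.

Final answer: 2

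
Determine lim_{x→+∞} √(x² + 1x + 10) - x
This is an ∞ − ∞ indeterminate form.
Multiply and divide by the conjugate √(x²+1x + 10) + x; the x² terms cancel, leaving (1x + 10)/(√(x²+1x + 10)+x) → 1/2.
Limit = 1/2.

Final answer: 1/2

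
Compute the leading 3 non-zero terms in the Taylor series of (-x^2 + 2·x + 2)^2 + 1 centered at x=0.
-4·x^3 + 8·x + 5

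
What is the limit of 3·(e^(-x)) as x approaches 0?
Direct substitution at x = 0 gives 3.

Final answer: 3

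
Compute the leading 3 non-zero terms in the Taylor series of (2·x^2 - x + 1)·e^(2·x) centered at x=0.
2·x^2 + x + 1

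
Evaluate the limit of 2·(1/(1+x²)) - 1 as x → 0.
Direct substitution at x = 0 gives 1.

Final answer: 1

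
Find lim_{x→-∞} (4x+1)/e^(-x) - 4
The quotient is an ∞/∞ indeterminate form as x → -∞.
Compare growth rates of the dominant terms (exponentials ≫ polynomials ≫ logarithms), or apply L'Hôpital's rule; the quotient → 0.
Adding the constant: 0 - 4 = -4. Limit = -4.

Final answer: -4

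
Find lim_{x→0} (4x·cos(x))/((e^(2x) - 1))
Both numerator and denominator → 0 as x → 0; this is a 0/0 indeterminate form.
Expand each to leading order near x = 0: numerator ~ 4·x, denominator ~ 2·x.
The limit of the ratio is 2.

Final answer: 2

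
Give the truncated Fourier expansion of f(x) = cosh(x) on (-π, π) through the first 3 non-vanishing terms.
-cos(x)·sinh(π)/π + 2·cos(2·x)·sinh(π)/(5·π) + sinh(π)/π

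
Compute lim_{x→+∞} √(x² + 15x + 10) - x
This is an ∞ − ∞ indeterminate form.
Multiply and divide by the conjugate √(x²+15x + 10) + x; the x² terms cancel, leaving (15x + 10)/(√(x²+15x + 10)+x) → 15/2.
Limit = 15/2.

Final answer: 15/2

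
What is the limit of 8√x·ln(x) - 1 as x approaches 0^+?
The product is a 0·∞ indeterminate form at x → 0⁺.
Rewrite the product as 8·ln(x) / x^(-1/2) and apply L'Hôpital, or use the standard hierarchy x^(-1/2) ≫ |ln x| as x → 0⁺.
The indeterminate product → 0, so the limit = -1.

Final answer: -1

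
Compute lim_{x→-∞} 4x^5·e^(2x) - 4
The product is a 0·∞ indeterminate form at x → -∞.
Rewrite the product as 4x^5 / e^(-2x) (an ∞/∞ form) and apply L'Hôpital, or use the standard hierarchy e^(2|x|) ≫ |x^5| as x → -∞.
The indeterminate product → 0, so the limit = -4.

Final answer: -4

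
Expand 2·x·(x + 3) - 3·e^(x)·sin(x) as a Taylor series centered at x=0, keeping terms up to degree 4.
-x^3 - x^2 + 3·x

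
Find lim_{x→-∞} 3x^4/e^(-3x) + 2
The quotient is an ∞/∞ indeterminate form as x → -∞.
Compare growth rates of the dominant terms (exponentials ≫ polynomials ≫ logarithms), or apply L'Hôpital's rule; the quotient → 0.
Adding the constant: 0 + 2 = 2. Limit = 2.

Final answer: 2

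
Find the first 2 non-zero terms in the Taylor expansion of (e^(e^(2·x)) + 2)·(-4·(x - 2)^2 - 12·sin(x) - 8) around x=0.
x·(8 - 44·e) - 24·e - 48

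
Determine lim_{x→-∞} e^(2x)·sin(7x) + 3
Evaluate the dominant behaviour as x → -∞; each term tends to a finite value or vanishes.
Limit = 3.

Final answer: 3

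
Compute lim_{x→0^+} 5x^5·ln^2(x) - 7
The product is a 0·∞ indeterminate form at x → 0⁺.
Rewrite the product as 5·ln^2(x) / x^(-5) and apply L'Hôpital, or use the standard hierarchy x^(-5) ≫ |ln x|^2 as x → 0⁺.
The indeterminate product → 0, so the limit = -7.

Final answer: -7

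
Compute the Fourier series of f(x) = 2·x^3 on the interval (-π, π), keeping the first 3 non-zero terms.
(-24 + 4·π^2)·sin(x) + (3 - 2·π^2)·sin(2·x) + (-8/9 + 4·π^2/3)·sin(3·x)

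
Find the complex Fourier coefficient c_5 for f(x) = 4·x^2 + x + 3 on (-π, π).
Compute the real Fourier coefficients first: a_5 = -16/25, b_5 = 2/5.
Then c_5 = (a_5 − i·b_5)/2 = -8/25 - i/5.

Final answer: -8/25 - i/5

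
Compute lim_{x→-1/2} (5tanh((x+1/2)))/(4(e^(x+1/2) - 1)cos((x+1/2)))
Both numerator and denominator → 0 as x → -1/2; this is a 0/0 indeterminate form.
Expand each to leading order near x = -1/2: numerator ~ 5·(x + 1/2), denominator ~ 4·(x + 1/2).
The limit of the ratio is 5/4.

Final answer: 5/4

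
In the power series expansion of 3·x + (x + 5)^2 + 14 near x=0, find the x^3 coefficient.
Expand to order 3: 3·x + (x + 5)^2 + 14 = x^2 + 13·x + 39 + O(x^4).
The coefficient of x^3 is 0.

Final answer: 0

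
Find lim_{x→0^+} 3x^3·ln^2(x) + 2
The product is a 0·∞ indeterminate form at x → 0⁺.
Rewrite the product as 3·ln^2(x) / x^(-3) and apply L'Hôpital, or use the standard hierarchy x^(-3) ≫ |ln x|^2 as x → 0⁺.
The indeterminate product → 0, so the limit = 2.

Final answer: 2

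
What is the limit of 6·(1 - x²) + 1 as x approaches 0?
Direct substitution at x = 0 gives 7.

Final answer: 7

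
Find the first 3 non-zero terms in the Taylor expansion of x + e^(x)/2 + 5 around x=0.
x^2/4 + 3·x/2 + 11/2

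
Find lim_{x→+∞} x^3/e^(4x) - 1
The quotient is an ∞/∞ indeterminate form as x → +∞.
The exponential denominator e^(4x) dominates the polynomial numerator (e^x ≫ x^3 as x → ∞), so the quotient → 0.
Adding the constant: 0 - 1 = -1. Limit = -1.

Final answer: -1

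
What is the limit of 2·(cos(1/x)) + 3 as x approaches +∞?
Evaluate the dominant behaviour as x → +∞; each term tends to a finite value or vanishes.
Limit = 5.

Final answer: 5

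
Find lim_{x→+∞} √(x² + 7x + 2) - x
This is an ∞ − ∞ indeterminate form.
Multiply and divide by the conjugate √(x²+7x + 2) + x; the x² terms cancel, leaving (7x + 2)/(√(x²+7x + 2)+x) → 7/2.
Limit = 7/2.

Final answer: 7/2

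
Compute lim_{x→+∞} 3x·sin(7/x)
As x → +∞: let u = 7/x → 0⁺; then 3·x·sin(7/x) = 3·7·sin(u)/u → 3·7·1 = 21.
Limit = 21.

Final answer: 21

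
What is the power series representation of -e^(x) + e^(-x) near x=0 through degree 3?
-x^3/3 - 2·x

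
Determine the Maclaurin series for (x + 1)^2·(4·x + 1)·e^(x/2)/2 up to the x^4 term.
1249·x^4/768 + 445·x^3/96 + 97·x^2/16 + 13·x/4 + 1/2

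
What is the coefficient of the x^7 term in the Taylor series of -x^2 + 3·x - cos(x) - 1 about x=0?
Expand to order 7: -x^2 + 3·x - cos(x) - 1 = x^6/720 - x^4/24 - x^2/2 + 3·x - 2 + O(x^8).
The coefficient of x^7 is 0.

Final answer: 0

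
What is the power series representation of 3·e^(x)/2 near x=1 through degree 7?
3·e/2 + 3·e·(x - 1)/2 + 3·e·(x - 1)^2/4 + e·(x - 1)^3/4 + e·(x - 1)^4/16 + e·(x - 1)^5/80 + e·(x - 1)^6/480 + e·(x - 1)^7/3360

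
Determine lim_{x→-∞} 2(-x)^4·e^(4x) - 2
The product is a 0·∞ indeterminate form at x → -∞.
Rewrite the product as 2(-x)^4 / e^(-4x) (an ∞/∞ form) and apply L'Hôpital, or use the standard hierarchy e^(4|x|) ≫ |(-x)^4| as x → -∞.
The indeterminate product → 0, so the limit = -2.

Final answer: -2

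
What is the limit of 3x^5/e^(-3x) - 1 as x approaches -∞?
The quotient is an ∞/∞ indeterminate form as x → -∞.
Compare growth rates of the dominant terms (exponentials ≫ polynomials ≫ logarithms), or apply L'Hôpital's rule; the quotient → 0.
Adding the constant: 0 - 1 = -1. Limit = -1.

Final answer: -1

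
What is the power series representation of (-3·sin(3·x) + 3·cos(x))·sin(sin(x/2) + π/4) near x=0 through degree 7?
239941·√(2)·x^7/215040 - 56369·√(2)·x^6/30720 - 4957·√(2)·x^5/1280 + 957·√(2)·x^4/256 + 55·√(2)·x^3/8 - 51·√(2)·x^2/16 - 15·√(2)·x/4 + 3·√(2)/2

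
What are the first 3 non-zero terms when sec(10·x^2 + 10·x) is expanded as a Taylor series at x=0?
100·x^3 + 50·x^2 + 1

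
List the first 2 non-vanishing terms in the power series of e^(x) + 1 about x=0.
x + 2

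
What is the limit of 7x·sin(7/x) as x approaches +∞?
As x → +∞: let u = 7/x → 0⁺; then 7·x·sin(7/x) = 7·7·sin(u)/u → 7·7·1 = 49.
Limit = 49.

Final answer: 49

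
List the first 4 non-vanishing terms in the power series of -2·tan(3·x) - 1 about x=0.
-324·x^5/5 - 18·x^3 - 6·x - 1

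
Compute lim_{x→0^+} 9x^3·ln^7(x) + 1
The product is a 0·∞ indeterminate form at x → 0⁺.
Rewrite the product as 9·ln^7(x) / x^(-3) and apply L'Hôpital, or use the standard hierarchy x^(-3) ≫ |ln x|^7 as x → 0⁺.
The indeterminate product → 0, so the limit = 1.

Final answer: 1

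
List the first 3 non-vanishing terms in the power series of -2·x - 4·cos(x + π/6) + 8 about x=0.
-x^3/3 + √(3)·x^2 - 2·√(3) + 8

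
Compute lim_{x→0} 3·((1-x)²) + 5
Direct substitution at x = 0 gives 8.

Final answer: 8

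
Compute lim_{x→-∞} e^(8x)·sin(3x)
Evaluate the dominant behaviour as x → -∞; each term tends to a finite value or vanishes.
Limit = 0.

Final answer: 0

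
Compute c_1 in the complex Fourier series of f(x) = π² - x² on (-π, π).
Compute the real Fourier coefficients first: a_1 = 4, b_1 = 0.
Then c_1 = (a_1 − i·b_1)/2 = 2.

Final answer: 2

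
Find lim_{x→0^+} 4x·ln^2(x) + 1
The product is a 0·∞ indeterminate form at x → 0⁺.
Rewrite the product as 4·ln^2(x) / x^(-1) and apply L'Hôpital, or use the standard hierarchy x^(-1) ≫ |ln x|^2 as x → 0⁺.
The indeterminate product → 0, so the limit = 1.

Final answer: 1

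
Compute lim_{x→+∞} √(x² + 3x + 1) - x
This is an ∞ − ∞ indeterminate form.
Multiply and divide by the conjugate √(x²+3x + 1) + x; the x² terms cancel, leaving (3x + 1)/(√(x²+3x + 1)+x) → 3/2.
Limit = 3/2.

Final answer: 3/2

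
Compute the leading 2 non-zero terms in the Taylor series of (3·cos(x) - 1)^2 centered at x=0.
4 - 6·x^2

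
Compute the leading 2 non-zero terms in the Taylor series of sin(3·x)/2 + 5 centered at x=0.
3·x/2 + 5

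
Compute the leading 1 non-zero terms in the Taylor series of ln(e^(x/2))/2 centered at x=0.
x/4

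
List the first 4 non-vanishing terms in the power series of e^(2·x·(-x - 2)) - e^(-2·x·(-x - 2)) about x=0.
-32·x^4 - 64·x^3/3 - 4·x^2 - 8·x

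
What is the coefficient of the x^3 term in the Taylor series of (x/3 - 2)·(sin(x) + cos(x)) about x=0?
Expand to order 3: (x/3 - 2)·(sin(x) + cos(x)) = x^3/6 + 4·x^2/3 - 5·x/3 - 2 + O(x^4).
The coefficient of x^3 is 1/6.

Final answer: 1/6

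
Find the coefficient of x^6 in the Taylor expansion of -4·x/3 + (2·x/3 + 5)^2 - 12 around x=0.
Expand to order 6: -4·x/3 + (2·x/3 + 5)^2 - 12 = 4·x^2/9 + 16·x/3 + 13 + O(x^7).
The coefficient of x^6 is 0.

Final answer: 0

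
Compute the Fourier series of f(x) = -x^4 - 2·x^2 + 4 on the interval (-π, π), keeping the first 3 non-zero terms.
(-40 + 8·π^2)·cos(x) + (1 - 2·π^2)·cos(2·x) - π^4/5 - 2·π^2/3 + 4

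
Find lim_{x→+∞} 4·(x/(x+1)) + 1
Evaluate the dominant behaviour as x → +∞; each term tends to a finite value or vanishes.
Limit = 5.

Final answer: 5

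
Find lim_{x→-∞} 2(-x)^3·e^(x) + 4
The product is a 0·∞ indeterminate form at x → -∞.
Rewrite the product as 2(-x)^3 / e^(-x) (an ∞/∞ form) and apply L'Hôpital, or use the standard hierarchy e^(|x|) ≫ |(-x)^3| as x → -∞.
The indeterminate product → 0, so the limit = 4.

Final answer: 4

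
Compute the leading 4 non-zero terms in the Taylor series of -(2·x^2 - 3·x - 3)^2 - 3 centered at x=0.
12·x^3 + 3·x^2 - 18·x - 12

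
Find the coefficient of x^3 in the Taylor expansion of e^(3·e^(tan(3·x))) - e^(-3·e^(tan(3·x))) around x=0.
Expand to order 3: e^(3·e^(tan(3·x))) - e^(-3·e^(tan(3·x))) = x^3·(81·e^(-3)/2 + 567·e^(3)/2) + x^2·(-27·e^(-3) + 54·e^(3)) + x·(9·e^(-3) + 9·e^(3)) - e^(-3) + e^(3) + O(x^4).
The coefficient of x^3 is 81·e^(-3)/2 + 567·e^(3)/2.

Final answer: 81·e^(-3)/2 + 567·e^(3)/2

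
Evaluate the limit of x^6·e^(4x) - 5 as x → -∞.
The product is a 0·∞ indeterminate form at x → -∞.
Rewrite the product as x^6 / e^(-4x) (an ∞/∞ form) and apply L'Hôpital, or use the standard hierarchy e^(4|x|) ≫ |x^6| as x → -∞.
The indeterminate product → 0, so the limit = -5.

Final answer: -5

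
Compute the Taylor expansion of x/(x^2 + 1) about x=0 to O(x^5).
-x^3 + x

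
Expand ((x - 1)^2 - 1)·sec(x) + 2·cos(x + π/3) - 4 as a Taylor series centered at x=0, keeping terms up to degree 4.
13·x^4/24 + x^3·(-1 + √(3)/6) + x^2/2 + x·(-2 - √(3)) - 3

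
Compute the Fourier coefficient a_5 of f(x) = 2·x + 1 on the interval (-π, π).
a_5 = (1/π) ∫_{-π}^{π} f(x)·cos(5x) dx.
Evaluate the integral (use parity and integration by parts as needed): a_5 = 0.

Final answer: 0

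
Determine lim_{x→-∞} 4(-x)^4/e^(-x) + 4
The quotient is an ∞/∞ indeterminate form as x → -∞.
Compare growth rates of the dominant terms (exponentials ≫ polynomials ≫ logarithms), or apply L'Hôpital's rule; the quotient → 0.
Adding the constant: 0 + 4 = 4. Limit = 4.

Final answer: 4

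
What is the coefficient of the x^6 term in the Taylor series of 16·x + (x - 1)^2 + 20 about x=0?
Expand to order 6: 16·x + (x - 1)^2 + 20 = x^2 + 14·x + 21 + O(x^7).
The coefficient of x^6 is 0.

Final answer: 0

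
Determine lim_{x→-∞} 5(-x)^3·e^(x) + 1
The product is a 0·∞ indeterminate form at x → -∞.
Rewrite the product as 5(-x)^3 / e^(-x) (an ∞/∞ form) and apply L'Hôpital, or use the standard hierarchy e^(|x|) ≫ |(-x)^3| as x → -∞.
The indeterminate product → 0, so the limit = 1.

Final answer: 1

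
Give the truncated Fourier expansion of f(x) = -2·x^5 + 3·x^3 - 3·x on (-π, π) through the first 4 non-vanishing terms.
(-522 - 4·π^4 + 86·π^2)·sin(x) + (-13·π^2 + 45/2 + 2·π^4)·sin(2·x) + (-4·π^4/3 - 430/81 + 134·π^2/27)·sin(3·x) + (-11·π^2/4 + 81/32 + π^4)·sin(4·x)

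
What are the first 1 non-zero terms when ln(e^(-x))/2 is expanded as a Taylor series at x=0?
-x/2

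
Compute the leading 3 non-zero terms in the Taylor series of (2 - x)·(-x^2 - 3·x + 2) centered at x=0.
x^2 - 8·x + 4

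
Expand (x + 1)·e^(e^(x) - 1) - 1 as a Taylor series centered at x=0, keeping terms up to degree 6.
103·x^6/144 + 127·x^5/120 + 35·x^4/24 + 11·x^3/6 + 2·x^2 + 2·x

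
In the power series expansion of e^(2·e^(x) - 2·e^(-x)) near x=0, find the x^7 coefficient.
14513/1260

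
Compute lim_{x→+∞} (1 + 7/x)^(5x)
As x → +∞: write (1 + 7/x)^(5x) = ((1 + 7/x)^x)^5 → (e^7)^5 = e^35.
Limit = e^(35).

Final answer: e^(35)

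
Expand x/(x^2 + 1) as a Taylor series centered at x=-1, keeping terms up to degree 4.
-1/2 + (x + 1)^2/4 + (x + 1)^3/4 + (x + 1)^4/8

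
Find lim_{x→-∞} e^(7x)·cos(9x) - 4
Evaluate the dominant behaviour as x → -∞; each term tends to a finite value or vanishes.
Limit = -4.

Final answer: -4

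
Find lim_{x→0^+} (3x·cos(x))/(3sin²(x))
Both numerator and denominator → 0 as x → 0^+; this is a 0/0 indeterminate form.
Expand each to leading order near x = 0: numerator ~ 3·x, denominator ~ 3·x^2.
The limit of the ratio is ∞.

Final answer: ∞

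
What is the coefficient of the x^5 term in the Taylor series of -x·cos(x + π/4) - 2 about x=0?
Expand to order 5: -x·cos(x + π/4) - 2 = -√(2)·x^5/48 - √(2)·x^4/12 + √(2)·x^3/4 + √(2)·x^2/2 - √(2)·x/2 - 2 + O(x^6).
The coefficient of x^5 is -√(2)/48.

Final answer: -√(2)/48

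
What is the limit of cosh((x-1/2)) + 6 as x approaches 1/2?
Direct substitution at x = 1/2 gives 7.

Final answer: 7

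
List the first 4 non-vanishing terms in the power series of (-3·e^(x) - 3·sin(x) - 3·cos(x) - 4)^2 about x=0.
5·x^4 + 36·x^2 + 120·x + 100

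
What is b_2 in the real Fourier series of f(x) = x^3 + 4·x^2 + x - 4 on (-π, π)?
b_2 = (1/π) ∫_{-π}^{π} f(x)·sin(2x) dx.
Evaluate the integral (use parity and integration by parts as needed): b_2 = 1/2 - π^2.

Final answer: 1/2 - π^2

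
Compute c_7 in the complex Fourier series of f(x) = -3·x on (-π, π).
Compute the real Fourier coefficients first: a_7 = 0, b_7 = -6/7.
Then c_7 = (a_7 − i·b_7)/2 = 3·i/7.

Final answer: 3·i/7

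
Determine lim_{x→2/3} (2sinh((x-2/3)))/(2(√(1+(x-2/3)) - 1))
Both numerator and denominator → 0 as x → 2/3; this is a 0/0 indeterminate form.
Expand each to leading order near x = 2/3: numerator ~ 2·(x - 2/3), denominator ~ (x - 2/3).
The limit of the ratio is 2.

Final answer: 2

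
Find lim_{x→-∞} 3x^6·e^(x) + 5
The product is a 0·∞ indeterminate form at x → -∞.
Rewrite the product as 3x^6 / e^(-x) (an ∞/∞ form) and apply L'Hôpital, or use the standard hierarchy e^(|x|) ≫ |x^6| as x → -∞.
The indeterminate product → 0, so the limit = 5.

Final answer: 5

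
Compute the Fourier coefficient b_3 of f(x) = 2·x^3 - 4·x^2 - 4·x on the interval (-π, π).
b_3 = (1/π) ∫_{-π}^{π} f(x)·sin(3x) dx.
Evaluate the integral (use parity and integration by parts as needed): b_3 = -32/9 + 4·π^2/3.

Final answer: -32/9 + 4·π^2/3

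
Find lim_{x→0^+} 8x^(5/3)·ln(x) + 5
The product is a 0·∞ indeterminate form at x → 0⁺.
Rewrite the product as 8·ln(x) / x^(-5/3) and apply L'Hôpital, or use the standard hierarchy x^(-5/3) ≫ |ln x| as x → 0⁺.
The indeterminate product → 0, so the limit = 5.

Final answer: 5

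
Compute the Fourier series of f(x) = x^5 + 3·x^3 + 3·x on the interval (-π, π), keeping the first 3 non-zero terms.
(-34·π^2 + 2·π^4 + 210)·sin(x) + (-π^4 - 6 + 2·π^2)·sin(2·x) + (134/81 + 14·π^2/27 + 2·π^4/3)·sin(3·x)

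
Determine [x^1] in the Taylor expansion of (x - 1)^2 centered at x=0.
Expand to order 1: (x - 1)^2 = 1 - 2·x + O(x^2).
The coefficient of x^1 is -2.

Final answer: -2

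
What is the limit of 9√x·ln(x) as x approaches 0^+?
This is a 0·∞ indeterminate form at x → 0⁺.
Rewrite the product as 9·ln(x) / x^(-1/2) and apply L'Hôpital, or use the standard hierarchy x^(-1/2) ≫ |ln x| as x → 0⁺.
The indeterminate product → 0, so the limit = 0.

Final answer: 0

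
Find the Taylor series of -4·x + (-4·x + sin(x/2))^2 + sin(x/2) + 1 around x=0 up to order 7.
-x^7/645120 - x^6/720 + x^5/3840 + 7·x^4/48 - x^3/48 + 49·x^2/4 - 7·x/2 + 1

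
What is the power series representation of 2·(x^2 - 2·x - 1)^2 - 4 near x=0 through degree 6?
2·x^4 - 8·x^3 + 4·x^2 + 8·x - 2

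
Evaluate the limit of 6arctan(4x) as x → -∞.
Evaluate the dominant behaviour as x → -∞; each term tends to a finite value or vanishes.
Limit = -3·π.

Final answer: -3·π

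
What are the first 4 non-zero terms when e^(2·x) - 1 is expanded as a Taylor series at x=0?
2·x^4/3 + 4·x^3/3 + 2·x^2 + 2·x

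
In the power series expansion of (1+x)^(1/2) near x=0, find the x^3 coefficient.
Expand to order 3: (1+x)^(1/2) = x^3/16 - x^2/8 + x/2 + 1 + O(x^4).
The coefficient of x^3 is 1/16.

Final answer: 1/16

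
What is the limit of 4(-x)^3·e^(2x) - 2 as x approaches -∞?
The product is a 0·∞ indeterminate form at x → -∞.
Rewrite the product as 4(-x)^3 / e^(-2x) (an ∞/∞ form) and apply L'Hôpital, or use the standard hierarchy e^(2|x|) ≫ |(-x)^3| as x → -∞.
The indeterminate product → 0, so the limit = -2.

Final answer: -2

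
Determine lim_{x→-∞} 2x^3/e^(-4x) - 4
The quotient is an ∞/∞ indeterminate form as x → -∞.
Compare growth rates of the dominant terms (exponentials ≫ polynomials ≫ logarithms), or apply L'Hôpital's rule; the quotient → 0.
Adding the constant: 0 - 4 = -4. Limit = -4.

Final answer: -4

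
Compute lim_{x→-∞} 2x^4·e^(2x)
This is a 0·∞ indeterminate form at x → -∞.
Rewrite the product as 2x^4 / e^(-2x) (an ∞/∞ form) and apply L'Hôpital, or use the standard hierarchy e^(2|x|) ≫ |x^4| as x → -∞.
The indeterminate product → 0, so the limit = 0.

Final answer: 0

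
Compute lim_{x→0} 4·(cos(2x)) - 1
Direct substitution at x = 0 gives 3.

Final answer: 3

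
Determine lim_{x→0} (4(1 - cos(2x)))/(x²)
Both numerator and denominator → 0 as x → 0; this is a 0/0 indeterminate form.
Expand each to leading order near x = 0: numerator ~ 8·x^2, denominator ~ x^2.
The limit of the ratio is 8.

Final answer: 8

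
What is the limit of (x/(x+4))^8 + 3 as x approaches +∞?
As x → +∞: x/(x+4) = 1/(1 + 4/x) → 1, and the 8th power of a limit-1 base also → 1; with the additive constant, 1 + 3 = 4.
Limit = 4.

Final answer: 4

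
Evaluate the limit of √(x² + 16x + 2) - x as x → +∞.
This is an ∞ − ∞ indeterminate form.
Multiply and divide by the conjugate √(x²+16x + 2) + x; the x² terms cancel, leaving (16x + 2)/(√(x²+16x + 2)+x) → 16/2 = 8.
Limit = 8.

Final answer: 8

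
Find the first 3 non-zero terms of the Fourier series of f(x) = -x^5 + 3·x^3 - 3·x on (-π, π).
(-282 - 2·π^4 + 46·π^2)·sin(x) + (-8·π^2 + 15 + π^4)·sin(2·x) + (-2·π^4/3 - 350/81 + 94·π^2/27)·sin(3·x)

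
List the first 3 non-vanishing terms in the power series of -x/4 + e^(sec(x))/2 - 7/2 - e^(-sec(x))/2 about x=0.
x^2·(e^(-1)/4 + e/4) - x/4 - 7/2 - e^(-1)/2 + e/2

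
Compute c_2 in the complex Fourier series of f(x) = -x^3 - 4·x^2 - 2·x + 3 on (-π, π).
Compute the real Fourier coefficients first: a_2 = -4, b_2 = 1/2 + π^2.
Then c_2 = (a_2 − i·b_2)/2 = -2 - i·π^2/2 - i/4.

Final answer: -2 - i·π^2/2 - i/4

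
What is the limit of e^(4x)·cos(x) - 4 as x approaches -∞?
Evaluate the dominant behaviour as x → -∞; each term tends to a finite value or vanishes.
Limit = -4.

Final answer: -4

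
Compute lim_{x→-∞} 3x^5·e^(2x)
This is a 0·∞ indeterminate form at x → -∞.
Rewrite the product as 3x^5 / e^(-2x) (an ∞/∞ form) and apply L'Hôpital, or use the standard hierarchy e^(2|x|) ≫ |x^5| as x → -∞.
The indeterminate product → 0, so the limit = 0.

Final answer: 0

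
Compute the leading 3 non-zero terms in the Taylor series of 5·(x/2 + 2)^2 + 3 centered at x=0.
5·x^2/4 + 10·x + 23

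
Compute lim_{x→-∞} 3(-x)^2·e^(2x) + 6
The product is a 0·∞ indeterminate form at x → -∞.
Rewrite the product as 3(-x)^2 / e^(-2x) (an ∞/∞ form) and apply L'Hôpital, or use the standard hierarchy e^(2|x|) ≫ |(-x)^2| as x → -∞.
The indeterminate product → 0, so the limit = 6.

Final answer: 6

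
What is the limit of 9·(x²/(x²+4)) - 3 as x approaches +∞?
Evaluate the dominant behaviour as x → +∞; each term tends to a finite value or vanishes.
Limit = 6.

Final answer: 6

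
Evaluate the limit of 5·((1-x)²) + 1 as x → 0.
Direct substitution at x = 0 gives 6.

Final answer: 6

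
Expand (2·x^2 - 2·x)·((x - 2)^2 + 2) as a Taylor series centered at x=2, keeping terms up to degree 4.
8 + 12·(x - 2) + 8·(x - 2)^2 + 6·(x - 2)^3 + 2·(x - 2)^4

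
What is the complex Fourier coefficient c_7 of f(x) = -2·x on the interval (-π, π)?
Compute the real Fourier coefficients first: a_7 = 0, b_7 = -4/7.
Then c_7 = (a_7 − i·b_7)/2 = 2·i/7.

Final answer: 2·i/7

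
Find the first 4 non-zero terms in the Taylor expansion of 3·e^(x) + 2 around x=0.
x^3/2 + 3·x^2/2 + 3·x + 5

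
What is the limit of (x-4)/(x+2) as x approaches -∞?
Evaluate the dominant behaviour as x → -∞; each term tends to a finite value or vanishes.
Limit = 1.

Final answer: 1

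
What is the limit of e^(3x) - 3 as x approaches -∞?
Evaluate the dominant behaviour as x → -∞; each term tends to a finite value or vanishes.
Limit = -3.

Final answer: -3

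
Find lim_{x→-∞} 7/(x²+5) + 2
Evaluate the dominant behaviour as x → -∞; each term tends to a finite value or vanishes.
Limit = 2.

Final answer: 2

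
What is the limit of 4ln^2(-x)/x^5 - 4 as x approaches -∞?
The quotient is an ∞/∞ indeterminate form as x → -∞.
Compare growth rates of the dominant terms (exponentials ≫ polynomials ≫ logarithms), or apply L'Hôpital's rule; the quotient → 0.
Adding the constant: 0 - 4 = -4. Limit = -4.

Final answer: -4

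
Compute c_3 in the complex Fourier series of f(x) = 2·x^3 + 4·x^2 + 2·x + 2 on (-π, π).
Compute the real Fourier coefficients first: a_3 = -16/9, b_3 = 4/9 + 4·π^2/3.
Then c_3 = (a_3 − i·b_3)/2 = -8/9 - 2·i·π^2/3 - 2·i/9.

Final answer: -8/9 - 2·i·π^2/3 - 2·i/9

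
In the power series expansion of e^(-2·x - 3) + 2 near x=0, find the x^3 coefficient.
Expand to order 3: e^(-2·x - 3) + 2 = -4·x^3·e^(-3)/3 + 2·x^2·e^(-3) - 2·x·e^(-3) + e^(-3) + 2 + O(x^4).
The coefficient of x^3 is -4·e^(-3)/3.

Final answer: -4·e^(-3)/3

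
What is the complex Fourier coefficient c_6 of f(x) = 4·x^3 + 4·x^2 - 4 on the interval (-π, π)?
Compute the real Fourier coefficients first: a_6 = 4/9, b_6 = 2/9 - 4·π^2/3.
Then c_6 = (a_6 − i·b_6)/2 = 2/9 - i/9 + 2·i·π^2/3.

Final answer: 2/9 - i/9 + 2·i·π^2/3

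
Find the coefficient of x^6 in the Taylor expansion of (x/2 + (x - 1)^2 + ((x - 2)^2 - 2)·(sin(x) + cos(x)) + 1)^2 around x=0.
1417/180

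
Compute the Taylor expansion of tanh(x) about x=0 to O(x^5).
-x^3/3 + x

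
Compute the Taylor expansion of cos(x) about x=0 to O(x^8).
-x^6/720 + x^4/24 - x^2/2 + 1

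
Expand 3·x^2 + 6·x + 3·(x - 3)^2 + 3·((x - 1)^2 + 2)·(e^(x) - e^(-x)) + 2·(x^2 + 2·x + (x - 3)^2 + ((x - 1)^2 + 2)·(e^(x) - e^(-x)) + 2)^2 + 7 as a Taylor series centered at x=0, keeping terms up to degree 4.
2·x^4/3 + 125·x^3 - 86·x^2 + 94·x + 276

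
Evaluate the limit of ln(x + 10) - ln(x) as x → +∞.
This is an ∞ − ∞ indeterminate form.
Combine the logarithms: ln(x+10) − ln(x) = ln((x+10)/(x)) = ln(1 + 10/(x)) → ln(1) = 0.
Limit = 0.

Final answer: 0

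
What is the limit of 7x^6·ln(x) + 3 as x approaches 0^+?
The product is a 0·∞ indeterminate form at x → 0⁺.
Rewrite the product as 7·ln(x) / x^(-6) and apply L'Hôpital, or use the standard hierarchy x^(-6) ≫ |ln x| as x → 0⁺.
The indeterminate product → 0, so the limit = 3.

Final answer: 3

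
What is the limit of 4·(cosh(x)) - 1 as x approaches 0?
Direct substitution at x = 0 gives 3.

Final answer: 3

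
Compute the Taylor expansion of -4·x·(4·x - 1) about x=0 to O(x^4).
-16·x^2 + 4·x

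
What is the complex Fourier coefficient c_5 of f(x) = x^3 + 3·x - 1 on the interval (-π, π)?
Compute the real Fourier coefficients first: a_5 = 0, b_5 = 138/125 + 2·π^2/5.
Then c_5 = (a_5 − i·b_5)/2 = -i·π^2/5 - 69·i/125.

Final answer: -i·π^2/5 - 69·i/125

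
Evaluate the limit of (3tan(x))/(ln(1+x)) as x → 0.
Both numerator and denominator → 0 as x → 0; this is a 0/0 indeterminate form.
Expand each to leading order near x = 0: numerator ~ 3·x, denominator ~ x.
The limit of the ratio is 3.

Final answer: 3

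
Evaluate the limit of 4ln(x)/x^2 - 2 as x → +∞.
The quotient is an ∞/∞ indeterminate form as x → +∞.
The polynomial denominator x^2 dominates the logarithmic numerator (any positive power of x ≫ ln(x) as x → ∞), so the quotient → 0.
Adding the constant: 0 - 2 = -2. Limit = -2.

Final answer: -2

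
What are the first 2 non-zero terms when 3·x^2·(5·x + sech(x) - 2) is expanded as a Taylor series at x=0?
15·x^3 - 3·x^2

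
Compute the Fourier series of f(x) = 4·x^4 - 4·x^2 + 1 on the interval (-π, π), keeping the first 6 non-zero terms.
(208 - 32·π^2)·cos(x) + (-16 + 8·π^2)·cos(2·x) + (112/27 - 32·π^2/9)·cos(3·x) + (-7/4 + 2·π^2)·cos(4·x) + (592/625 - 32·π^2/25)·cos(5·x) - 4·π^2/3 + 1 + 4·π^4/5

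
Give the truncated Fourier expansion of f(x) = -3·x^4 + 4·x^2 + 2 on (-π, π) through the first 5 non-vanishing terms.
(-160 + 24·π^2)·cos(x) + (13 - 6·π^2)·cos(2·x) + (-32/9 + 8·π^2/3)·cos(3·x) + (25/16 - 3·π^2/2)·cos(4·x) - 3·π^4/5 + 2 + 4·π^2/3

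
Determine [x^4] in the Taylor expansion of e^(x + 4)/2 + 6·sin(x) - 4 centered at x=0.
Expand to order 4: e^(x + 4)/2 + 6·sin(x) - 4 = x^4·e^(4)/48 + x^3·(-1 + e^(4)/12) + x^2·e^(4)/4 + x·(6 + e^(4)/2) - 4 + e^(4)/2 + O(x^5).
The coefficient of x^4 is e^(4)/48.

Final answer: e^(4)/48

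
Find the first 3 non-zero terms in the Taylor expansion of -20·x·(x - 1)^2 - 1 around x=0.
40·x^2 - 20·x - 1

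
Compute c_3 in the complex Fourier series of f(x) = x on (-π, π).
Compute the real Fourier coefficients first: a_3 = 0, b_3 = 2/3.
Then c_3 = (a_3 − i·b_3)/2 = -i/3.

Final answer: -i/3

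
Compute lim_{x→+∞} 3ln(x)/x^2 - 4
The quotient is an ∞/∞ indeterminate form as x → +∞.
The polynomial denominator x^2 dominates the logarithmic numerator (any positive power of x ≫ ln(x) as x → ∞), so the quotient → 0.
Adding the constant: 0 - 4 = -4. Limit = -4.

Final answer: -4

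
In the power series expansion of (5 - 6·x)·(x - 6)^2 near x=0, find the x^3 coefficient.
Expand to order 3: (5 - 6·x)·(x - 6)^2 = -6·x^3 + 77·x^2 - 276·x + 180 + O(x^4).
The coefficient of x^3 is -6.

Final answer: -6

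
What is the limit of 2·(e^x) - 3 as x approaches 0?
Direct substitution at x = 0 gives -1.

Final answer: -1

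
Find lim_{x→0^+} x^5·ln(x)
This is a 0·∞ indeterminate form at x → 0⁺.
Rewrite the product as ln(x) / x^(-5) and apply L'Hôpital, or use the standard hierarchy x^(-5) ≫ |ln x| as x → 0⁺.
The indeterminate product → 0, so the limit = 0.

Final answer: 0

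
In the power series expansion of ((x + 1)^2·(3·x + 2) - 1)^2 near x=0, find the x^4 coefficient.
Expand to order 4: ((x + 1)^2·(3·x + 2) - 1)^2 = 106·x^4 + 118·x^3 + 65·x^2 + 14·x + 1 + O(x^5).
The coefficient of x^4 is 106.

Final answer: 106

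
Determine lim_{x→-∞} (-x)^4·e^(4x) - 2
The product is a 0·∞ indeterminate form at x → -∞.
Rewrite the product as (-x)^4 / e^(-4x) (an ∞/∞ form) and apply L'Hôpital, or use the standard hierarchy e^(4|x|) ≫ |(-x)^4| as x → -∞.
The indeterminate product → 0, so the limit = -2.

Final answer: -2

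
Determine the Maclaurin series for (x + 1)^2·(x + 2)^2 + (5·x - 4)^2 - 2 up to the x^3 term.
6·x^3 + 38·x^2 - 28·x + 18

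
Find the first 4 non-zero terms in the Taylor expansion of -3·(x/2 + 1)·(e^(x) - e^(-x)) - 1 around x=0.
-x^3 - 3·x^2 - 6·x - 1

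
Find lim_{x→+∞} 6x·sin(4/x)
As x → +∞: let u = 4/x → 0⁺; then 6·x·sin(4/x) = 6·4·sin(u)/u → 6·4·1 = 24.
Limit = 24.

Final answer: 24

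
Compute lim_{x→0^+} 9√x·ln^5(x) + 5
The product is a 0·∞ indeterminate form at x → 0⁺.
Rewrite the product as 9·ln^5(x) / x^(-1/2) and apply L'Hôpital, or use the standard hierarchy x^(-1/2) ≫ |ln x|^5 as x → 0⁺.
The indeterminate product → 0, so the limit = 5.

Final answer: 5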